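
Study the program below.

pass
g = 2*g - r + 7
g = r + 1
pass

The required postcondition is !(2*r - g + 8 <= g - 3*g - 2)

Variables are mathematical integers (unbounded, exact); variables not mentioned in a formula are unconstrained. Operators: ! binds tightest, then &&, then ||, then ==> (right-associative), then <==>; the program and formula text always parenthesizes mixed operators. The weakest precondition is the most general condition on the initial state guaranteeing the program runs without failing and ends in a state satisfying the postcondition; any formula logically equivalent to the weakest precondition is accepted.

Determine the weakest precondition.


Working backward. After the program, the postcondition !(2*r - g + 8 <= g - 3*g - 2) must hold; in canonical form it is !(g + 2*r <= -10).
Before skip: !(g + 2*r <= -10)
Before g := r + 1: !(3*r <= -11)
Before g := 2*g - r + 7: !(3*r <= -11)
Before skip: !(3*r <= -11)
Answer: WP = !(3*r <= -11)


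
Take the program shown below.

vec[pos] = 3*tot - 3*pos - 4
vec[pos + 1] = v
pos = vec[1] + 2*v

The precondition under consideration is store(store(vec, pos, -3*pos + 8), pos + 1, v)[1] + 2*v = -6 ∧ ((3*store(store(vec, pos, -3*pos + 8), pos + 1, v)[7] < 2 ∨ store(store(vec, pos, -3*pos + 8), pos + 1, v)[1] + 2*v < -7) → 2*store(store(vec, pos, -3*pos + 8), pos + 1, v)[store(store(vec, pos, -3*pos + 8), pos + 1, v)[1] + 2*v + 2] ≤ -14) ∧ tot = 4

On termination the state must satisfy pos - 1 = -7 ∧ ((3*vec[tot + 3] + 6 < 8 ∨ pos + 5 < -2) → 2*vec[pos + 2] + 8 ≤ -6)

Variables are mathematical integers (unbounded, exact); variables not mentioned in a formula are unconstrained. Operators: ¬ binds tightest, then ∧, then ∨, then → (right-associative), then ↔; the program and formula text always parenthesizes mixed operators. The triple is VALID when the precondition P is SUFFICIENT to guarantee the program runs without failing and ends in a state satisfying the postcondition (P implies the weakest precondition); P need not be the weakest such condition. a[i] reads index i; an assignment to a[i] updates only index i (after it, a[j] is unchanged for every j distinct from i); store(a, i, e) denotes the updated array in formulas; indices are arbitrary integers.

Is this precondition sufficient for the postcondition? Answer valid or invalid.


Working backward. After the program, the postcondition pos - 1 = -7 ∧ ((3*vec[tot + 3] + 6 < 8 ∨ pos + 5 < -2) → 2*vec[pos + 2] + 8 ≤ -6) must hold; in canonical form it is pos = -6 ∧ ((3*vec[tot + 3] < 2 ∨ pos < -7) → 2*vec[pos + 2] ≤ -14).
Before pos := vec[1] + 2*v: vec[1] + 2*v = -6 ∧ ((3*vec[tot + 3] < 2 ∨ vec[1] + 2*v < -7) → 2*vec[vec[1] + 2*v + 2] ≤ -14)
Before vec[pos + 1] := v: store(vec, pos + 1, v)[1] + 2*v = -6 ∧ ((3*store(vec, pos + 1, v)[tot + 3] < 2 ∨ store(vec, pos + 1, v)[1] + 2*v < -7) → 2*store(vec, pos + 1, v)[store(vec, pos + 1, v)[1] + 2*v + 2] ≤ -14)
Before vec[pos] := 3*tot - 3*pos - 4: store(store(vec, pos, -3*pos + 3*tot - 4), pos + 1, v)[1] + 2*v = -6 ∧ ((3*store(store(vec, pos, -3*pos + 3*tot - 4), pos + 1, v)[tot + 3] < 2 ∨ store(store(vec, pos, -3*pos + 3*tot - 4), pos + 1, v)[1] + 2*v < -7) → 2*store(store(vec, pos, -3*pos + 3*tot - 4), pos + 1, v)[store(store(vec, pos, -3*pos + 3*tot - 4), pos + 1, v)[1] + 2*v + 2] ≤ -14)
The weakest precondition is store(store(vec, pos, -3*pos + 3*tot - 4), pos + 1, v)[1] + 2*v = -6 ∧ ((3*store(store(vec, pos, -3*pos + 3*tot - 4), pos + 1, v)[tot + 3] < 2 ∨ store(store(vec, pos, -3*pos + 3*tot - 4), pos + 1, v)[1] + 2*v < -7) → 2*store(store(vec, pos, -3*pos + 3*tot - 4), pos + 1, v)[store(store(vec, pos, -3*pos + 3*tot - 4), pos + 1, v)[1] + 2*v + 2] ≤ -14).
Check whether store(store(vec, pos, -3*pos + 8), pos + 1, v)[1] + 2*v = -6 ∧ ((3*store(store(vec, pos, -3*pos + 8), pos + 1, v)[7] < 2 ∨ store(store(vec, pos, -3*pos + 8), pos + 1, v)[1] + 2*v < -7) → 2*store(store(vec, pos, -3*pos + 8), pos + 1, v)[store(store(vec, pos, -3*pos + 8), pos + 1, v)[1] + 2*v + 2] ≤ -14) ∧ tot = 4 implies it.
Every state satisfying the precondition satisfies the weakest precondition: the implication holds.
Answer: valid


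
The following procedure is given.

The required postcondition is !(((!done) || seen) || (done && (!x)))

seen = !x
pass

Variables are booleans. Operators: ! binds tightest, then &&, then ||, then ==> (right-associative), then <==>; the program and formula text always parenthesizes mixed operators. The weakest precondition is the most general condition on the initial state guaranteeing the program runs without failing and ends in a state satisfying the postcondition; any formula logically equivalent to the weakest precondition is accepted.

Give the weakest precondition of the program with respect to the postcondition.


Working backward. After the program, the postcondition !(((!done) || seen) || (done && (!x))) must hold; in canonical form it is !((!done) || seen || (done && (!x))).
Before skip: !((!done) || seen || (done && (!x)))
Before seen := !x: !((!done) || (!x) || (done && (!x)))
Answer: WP = !((!done) || (!x) || (done && (!x)))


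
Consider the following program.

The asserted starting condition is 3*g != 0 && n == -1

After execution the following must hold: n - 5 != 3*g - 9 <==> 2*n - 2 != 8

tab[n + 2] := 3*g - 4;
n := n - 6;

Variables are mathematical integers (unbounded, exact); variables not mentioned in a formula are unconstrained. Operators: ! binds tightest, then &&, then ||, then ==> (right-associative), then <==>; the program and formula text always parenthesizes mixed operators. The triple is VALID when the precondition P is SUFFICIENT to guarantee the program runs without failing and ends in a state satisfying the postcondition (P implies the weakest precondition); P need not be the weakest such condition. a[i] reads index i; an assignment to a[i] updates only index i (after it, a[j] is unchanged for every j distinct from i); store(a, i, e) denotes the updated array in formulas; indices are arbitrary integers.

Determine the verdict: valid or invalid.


Working backward. After the program, the postcondition n - 5 != 3*g - 9 <==> 2*n - 2 != 8 must hold; in canonical form it is n != 3*g - 4 <==> 2*n != 10.
Before n := n - 6: n != 3*g + 2 <==> 2*n != 22
Before tab[n + 2] := 3*g - 4: n != 3*g + 2 <==> 2*n != 22
The weakest precondition is n != 3*g + 2 <==> 2*n != 22.
Check whether 3*g != 0 && n == -1 implies it.
Countermodel: at the initial state g = -1, n = -1, the precondition holds but the weakest precondition fails.
Answer: invalid


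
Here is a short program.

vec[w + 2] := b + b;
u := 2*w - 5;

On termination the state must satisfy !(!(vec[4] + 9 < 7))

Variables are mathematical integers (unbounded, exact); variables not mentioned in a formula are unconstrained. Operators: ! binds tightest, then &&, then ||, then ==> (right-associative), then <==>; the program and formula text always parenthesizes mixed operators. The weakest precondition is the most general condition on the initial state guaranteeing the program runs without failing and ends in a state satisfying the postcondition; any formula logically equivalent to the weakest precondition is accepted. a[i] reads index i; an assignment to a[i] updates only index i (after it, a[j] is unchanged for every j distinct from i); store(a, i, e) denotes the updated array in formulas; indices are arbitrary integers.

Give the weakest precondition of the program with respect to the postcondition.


Working backward. After the program, the postcondition !(!(vec[4] + 9 < 7)) must hold; in canonical form it is vec[4] < -2.
Before u := 2*w - 5: vec[4] < -2
Before vec[w + 2] := b + b: store(vec, w + 2, 2*b)[4] < -2
Answer: WP = store(vec, w + 2, 2*b)[4] < -2


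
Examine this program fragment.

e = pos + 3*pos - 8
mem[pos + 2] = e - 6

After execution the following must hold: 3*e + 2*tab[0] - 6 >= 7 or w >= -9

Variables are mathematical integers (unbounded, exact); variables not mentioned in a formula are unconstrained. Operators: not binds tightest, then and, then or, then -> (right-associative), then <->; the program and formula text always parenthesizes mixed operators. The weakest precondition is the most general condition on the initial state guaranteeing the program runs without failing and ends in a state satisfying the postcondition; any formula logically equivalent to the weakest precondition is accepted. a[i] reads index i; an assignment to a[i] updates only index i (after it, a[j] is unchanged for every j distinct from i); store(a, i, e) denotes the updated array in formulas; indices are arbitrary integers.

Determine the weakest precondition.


Working backward. After the program, the postcondition 3*e + 2*tab[0] - 6 >= 7 or w >= -9 must hold; in canonical form it is 2*tab[0] + 3*e >= 13 or w >= -9.
Before mem[pos + 2] := e - 6: 2*tab[0] + 3*e >= 13 or w >= -9
Before e := pos + 3*pos - 8: 2*tab[0] + 12*pos >= 37 or w >= -9
Answer: WP = 2*tab[0] + 12*pos >= 37 or w >= -9


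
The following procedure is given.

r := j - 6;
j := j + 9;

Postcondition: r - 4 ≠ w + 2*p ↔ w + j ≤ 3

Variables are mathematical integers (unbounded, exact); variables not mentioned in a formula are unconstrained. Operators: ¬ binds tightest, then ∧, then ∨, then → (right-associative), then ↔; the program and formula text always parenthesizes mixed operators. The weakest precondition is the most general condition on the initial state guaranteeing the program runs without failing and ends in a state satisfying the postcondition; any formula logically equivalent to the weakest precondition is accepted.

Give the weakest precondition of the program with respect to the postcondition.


Working backward. After the program, the postcondition r - 4 ≠ w + 2*p ↔ w + j ≤ 3 must hold; in canonical form it is r ≠ 2*p + w + 4 ↔ j + w ≤ 3.
Before j := j + 9: r ≠ 2*p + w + 4 ↔ j + w ≤ -6
Before r := j - 6: j ≠ 2*p + w + 10 ↔ j + w ≤ -6
Answer: WP = j ≠ 2*p + w + 10 ↔ j + w ≤ -6


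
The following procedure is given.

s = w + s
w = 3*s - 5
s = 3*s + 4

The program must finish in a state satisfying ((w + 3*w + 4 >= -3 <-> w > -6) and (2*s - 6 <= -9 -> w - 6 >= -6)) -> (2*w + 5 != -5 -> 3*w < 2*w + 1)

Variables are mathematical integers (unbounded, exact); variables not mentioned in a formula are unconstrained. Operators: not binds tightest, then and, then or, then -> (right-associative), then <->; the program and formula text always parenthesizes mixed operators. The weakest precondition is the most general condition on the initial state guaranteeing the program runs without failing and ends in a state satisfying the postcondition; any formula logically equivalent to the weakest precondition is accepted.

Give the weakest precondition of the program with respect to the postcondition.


Working backward. After the program, the postcondition ((w + 3*w + 4 >= -3 <-> w > -6) and (2*s - 6 <= -9 -> w - 6 >= -6)) -> (2*w + 5 != -5 -> 3*w < 2*w + 1) must hold; in canonical form it is ((4*w >= -7 <-> w > -6) and (2*s <= -3 -> w >= 0)) -> (2*w != -10 -> w < 1).
Before s := 3*s + 4: ((4*w >= -7 <-> w > -6) and (6*s <= -11 -> w >= 0)) -> (2*w != -10 -> w < 1)
Before w := 3*s - 5: ((12*s >= 13 <-> 3*s > -1) and (6*s <= -11 -> 3*s >= 5)) -> (6*s != 0 -> 3*s < 6)
Before s := w + s: ((12*s + 12*w >= 13 <-> 3*s + 3*w > -1) and (6*s + 6*w <= -11 -> 3*s + 3*w >= 5)) -> (6*s + 6*w != 0 -> 3*s + 3*w < 6)
Answer: WP = ((12*s + 12*w >= 13 <-> 3*s + 3*w > -1) and (6*s + 6*w <= -11 -> 3*s + 3*w >= 5)) -> (6*s + 6*w != 0 -> 3*s + 3*w < 6)


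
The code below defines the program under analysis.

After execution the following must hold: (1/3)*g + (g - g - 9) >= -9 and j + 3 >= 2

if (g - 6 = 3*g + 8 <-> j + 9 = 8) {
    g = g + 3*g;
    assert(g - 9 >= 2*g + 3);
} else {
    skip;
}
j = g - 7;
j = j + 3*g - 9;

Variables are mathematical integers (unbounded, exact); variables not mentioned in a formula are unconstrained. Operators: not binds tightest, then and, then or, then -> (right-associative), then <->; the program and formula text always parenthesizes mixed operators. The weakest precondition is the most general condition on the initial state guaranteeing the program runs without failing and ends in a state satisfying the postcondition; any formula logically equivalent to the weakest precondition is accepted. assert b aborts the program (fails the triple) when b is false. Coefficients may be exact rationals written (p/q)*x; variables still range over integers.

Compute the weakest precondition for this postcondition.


Working backward. After the program, the postcondition (1/3)*g + (g - g - 9) >= -9 and j + 3 >= 2 must hold; in canonical form it is (1/3)*g >= 0 and j >= -1.
Before j := j + 3*g - 9: (1/3)*g >= 0 and 3*g + j >= 8
Before j := g - 7: (1/3)*g >= 0 and 4*g >= 15
Then branch requires 4*g <= -12 and (4/3)*g >= 0 and 16*g >= 15; else branch requires (1/3)*g >= 0 and 4*g >= 15.
Before the if: ((2*g = -14 <-> j = -1) -> (4*g <= -12 and (4/3)*g >= 0 and 16*g >= 15)) and ((not (2*g = -14 <-> j = -1)) -> ((1/3)*g >= 0 and 4*g >= 15))
Answer: WP = ((2*g = -14 <-> j = -1) -> (4*g <= -12 and (4/3)*g >= 0 and 16*g >= 15)) and ((not (2*g = -14 <-> j = -1)) -> ((1/3)*g >= 0 and 4*g >= 15))


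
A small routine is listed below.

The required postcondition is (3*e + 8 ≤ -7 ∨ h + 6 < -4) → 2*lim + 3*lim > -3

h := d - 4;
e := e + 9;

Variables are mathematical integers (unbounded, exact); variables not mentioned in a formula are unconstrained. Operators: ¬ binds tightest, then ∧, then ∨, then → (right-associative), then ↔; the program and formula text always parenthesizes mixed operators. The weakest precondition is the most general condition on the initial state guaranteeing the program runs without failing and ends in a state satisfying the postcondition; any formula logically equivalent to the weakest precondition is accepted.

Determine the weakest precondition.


Working backward. After the program, the postcondition (3*e + 8 ≤ -7 ∨ h + 6 < -4) → 2*lim + 3*lim > -3 must hold; in canonical form it is (3*e ≤ -15 ∨ h < -10) → 5*lim > -3.
Before e := e + 9: (3*e ≤ -42 ∨ h < -10) → 5*lim > -3
Before h := d - 4: (3*e ≤ -42 ∨ d < -6) → 5*lim > -3
Answer: WP = (3*e ≤ -42 ∨ d < -6) → 5*lim > -3


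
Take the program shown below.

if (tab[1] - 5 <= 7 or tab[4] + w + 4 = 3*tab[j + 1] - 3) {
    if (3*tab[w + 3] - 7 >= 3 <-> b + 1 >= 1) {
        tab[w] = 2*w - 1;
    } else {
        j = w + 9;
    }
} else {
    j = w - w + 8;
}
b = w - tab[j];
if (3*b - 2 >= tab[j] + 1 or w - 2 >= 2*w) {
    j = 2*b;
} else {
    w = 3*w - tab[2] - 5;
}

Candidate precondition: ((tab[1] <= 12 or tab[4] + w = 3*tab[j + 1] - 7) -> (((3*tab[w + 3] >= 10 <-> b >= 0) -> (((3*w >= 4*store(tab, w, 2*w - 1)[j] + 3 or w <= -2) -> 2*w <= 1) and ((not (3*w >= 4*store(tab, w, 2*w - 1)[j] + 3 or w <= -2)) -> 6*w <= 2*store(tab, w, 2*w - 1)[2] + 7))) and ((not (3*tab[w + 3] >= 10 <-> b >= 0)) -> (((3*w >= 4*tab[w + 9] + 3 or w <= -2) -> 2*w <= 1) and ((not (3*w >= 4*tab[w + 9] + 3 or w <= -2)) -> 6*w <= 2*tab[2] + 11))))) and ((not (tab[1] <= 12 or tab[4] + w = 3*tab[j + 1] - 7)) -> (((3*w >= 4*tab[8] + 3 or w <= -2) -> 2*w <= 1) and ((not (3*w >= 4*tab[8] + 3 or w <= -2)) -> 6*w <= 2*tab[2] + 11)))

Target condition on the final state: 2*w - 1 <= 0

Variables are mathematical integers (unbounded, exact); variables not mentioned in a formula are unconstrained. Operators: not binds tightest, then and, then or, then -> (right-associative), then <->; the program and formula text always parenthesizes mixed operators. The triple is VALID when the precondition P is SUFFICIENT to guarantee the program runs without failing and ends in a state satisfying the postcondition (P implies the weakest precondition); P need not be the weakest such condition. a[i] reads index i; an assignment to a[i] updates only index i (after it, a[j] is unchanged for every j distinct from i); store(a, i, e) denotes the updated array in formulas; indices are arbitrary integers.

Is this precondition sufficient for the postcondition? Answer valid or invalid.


Working backward. After the program, the postcondition 2*w - 1 <= 0 must hold; in canonical form it is 2*w <= 1.
Then branch requires 2*w <= 1; else branch requires 6*w <= 2*tab[2] + 11.
Before the if: ((3*b >= tab[j] + 3 or w <= -2) -> 2*w <= 1) and ((not (3*b >= tab[j] + 3 or w <= -2)) -> 6*w <= 2*tab[2] + 11)
Before b := w - tab[j]: ((3*w >= 4*tab[j] + 3 or w <= -2) -> 2*w <= 1) and ((not (3*w >= 4*tab[j] + 3 or w <= -2)) -> 6*w <= 2*tab[2] + 11)
Then branch requires ((3*tab[w + 3] >= 10 <-> b >= 0) -> (((3*w >= 4*store(tab, w, 2*w - 1)[j] + 3 or w <= -2) -> 2*w <= 1) and ((not (3*w >= 4*store(tab, w, 2*w - 1)[j] + 3 or w <= -2)) -> 6*w <= 2*store(tab, w, 2*w - 1)[2] + 11))) and ((not (3*tab[w + 3] >= 10 <-> b >= 0)) -> (((3*w >= 4*tab[w + 9] + 3 or w <= -2) -> 2*w <= 1) and ((not (3*w >= 4*tab[w + 9] + 3 or w <= -2)) -> 6*w <= 2*tab[2] + 11))); else branch requires ((3*w >= 4*tab[8] + 3 or w <= -2) -> 2*w <= 1) and ((not (3*w >= 4*tab[8] + 3 or w <= -2)) -> 6*w <= 2*tab[2] + 11).
Before the if: ((tab[1] <= 12 or tab[4] + w = 3*tab[j + 1] - 7) -> (((3*tab[w + 3] >= 10 <-> b >= 0) -> (((3*w >= 4*store(tab, w, 2*w - 1)[j] + 3 or w <= -2) -> 2*w <= 1) and ((not (3*w >= 4*store(tab, w, 2*w - 1)[j] + 3 or w <= -2)) -> 6*w <= 2*store(tab, w, 2*w - 1)[2] + 11))) and ((not (3*tab[w + 3] >= 10 <-> b >= 0)) -> (((3*w >= 4*tab[w + 9] + 3 or w <= -2) -> 2*w <= 1) and ((not (3*w >= 4*tab[w + 9] + 3 or w <= -2)) -> 6*w <= 2*tab[2] + 11))))) and ((not (tab[1] <= 12 or tab[4] + w = 3*tab[j + 1] - 7)) -> (((3*w >= 4*tab[8] + 3 or w <= -2) -> 2*w <= 1) and ((not (3*w >= 4*tab[8] + 3 or w <= -2)) -> 6*w <= 2*tab[2] + 11)))
The weakest precondition is ((tab[1] <= 12 or tab[4] + w = 3*tab[j + 1] - 7) -> (((3*tab[w + 3] >= 10 <-> b >= 0) -> (((3*w >= 4*store(tab, w, 2*w - 1)[j] + 3 or w <= -2) -> 2*w <= 1) and ((not (3*w >= 4*store(tab, w, 2*w - 1)[j] + 3 or w <= -2)) -> 6*w <= 2*store(tab, w, 2*w - 1)[2] + 11))) and ((not (3*tab[w + 3] >= 10 <-> b >= 0)) -> (((3*w >= 4*tab[w + 9] + 3 or w <= -2) -> 2*w <= 1) and ((not (3*w >= 4*tab[w + 9] + 3 or w <= -2)) -> 6*w <= 2*tab[2] + 11))))) and ((not (tab[1] <= 12 or tab[4] + w = 3*tab[j + 1] - 7)) -> (((3*w >= 4*tab[8] + 3 or w <= -2) -> 2*w <= 1) and ((not (3*w >= 4*tab[8] + 3 or w <= -2)) -> 6*w <= 2*tab[2] + 11))).
Check whether ((tab[1] <= 12 or tab[4] + w = 3*tab[j + 1] - 7) -> (((3*tab[w + 3] >= 10 <-> b >= 0) -> (((3*w >= 4*store(tab, w, 2*w - 1)[j] + 3 or w <= -2) -> 2*w <= 1) and ((not (3*w >= 4*store(tab, w, 2*w - 1)[j] + 3 or w <= -2)) -> 6*w <= 2*store(tab, w, 2*w - 1)[2] + 7))) and ((not (3*tab[w + 3] >= 10 <-> b >= 0)) -> (((3*w >= 4*tab[w + 9] + 3 or w <= -2) -> 2*w <= 1) and ((not (3*w >= 4*tab[w + 9] + 3 or w <= -2)) -> 6*w <= 2*tab[2] + 11))))) and ((not (tab[1] <= 12 or tab[4] + w = 3*tab[j + 1] - 7)) -> (((3*w >= 4*tab[8] + 3 or w <= -2) -> 2*w <= 1) and ((not (3*w >= 4*tab[8] + 3 or w <= -2)) -> 6*w <= 2*tab[2] + 11))) implies it.
Every state satisfying the precondition satisfies the weakest precondition: the implication holds.
Answer: valid


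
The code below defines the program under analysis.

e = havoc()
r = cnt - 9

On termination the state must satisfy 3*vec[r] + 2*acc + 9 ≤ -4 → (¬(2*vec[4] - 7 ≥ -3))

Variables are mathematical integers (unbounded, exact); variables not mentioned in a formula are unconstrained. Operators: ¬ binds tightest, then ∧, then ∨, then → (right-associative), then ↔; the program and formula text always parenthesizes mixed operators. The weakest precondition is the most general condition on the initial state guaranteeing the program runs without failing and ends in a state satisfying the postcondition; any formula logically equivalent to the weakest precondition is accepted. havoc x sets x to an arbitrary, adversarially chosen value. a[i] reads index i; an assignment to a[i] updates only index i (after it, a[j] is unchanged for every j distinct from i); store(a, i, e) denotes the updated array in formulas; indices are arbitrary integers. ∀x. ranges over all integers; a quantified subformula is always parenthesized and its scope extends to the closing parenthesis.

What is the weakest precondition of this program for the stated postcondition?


Working backward. After the program, the postcondition 3*vec[r] + 2*acc + 9 ≤ -4 → (¬(2*vec[4] - 7 ≥ -3)) must hold; in canonical form it is 3*vec[r] + 2*acc ≤ -13 → (¬(2*vec[4] ≥ 4)).
Before r := cnt - 9: 3*vec[cnt - 9] + 2*acc ≤ -13 → (¬(2*vec[4] ≥ 4))
Before havoc e: 3*vec[cnt - 9] + 2*acc ≤ -13 → (¬(2*vec[4] ≥ 4))
Answer: WP = 3*vec[cnt - 9] + 2*acc ≤ -13 → (¬(2*vec[4] ≥ 4))


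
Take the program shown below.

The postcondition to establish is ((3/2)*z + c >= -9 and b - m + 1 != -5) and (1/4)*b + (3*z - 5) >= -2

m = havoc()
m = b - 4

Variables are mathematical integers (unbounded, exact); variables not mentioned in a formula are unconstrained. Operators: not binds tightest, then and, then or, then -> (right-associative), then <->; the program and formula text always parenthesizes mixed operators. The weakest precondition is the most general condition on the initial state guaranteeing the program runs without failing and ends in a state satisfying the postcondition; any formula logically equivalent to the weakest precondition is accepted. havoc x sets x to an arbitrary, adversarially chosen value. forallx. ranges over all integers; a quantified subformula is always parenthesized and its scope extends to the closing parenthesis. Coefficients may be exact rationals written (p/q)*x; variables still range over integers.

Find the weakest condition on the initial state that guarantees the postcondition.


Working backward. After the program, the postcondition ((3/2)*z + c >= -9 and b - m + 1 != -5) and (1/4)*b + (3*z - 5) >= -2 must hold; in canonical form it is c + (3/2)*z >= -9 and b != m - 6 and (1/4)*b + 3*z >= 3.
Before m := b - 4: c + (3/2)*z >= -9 and (1/4)*b + 3*z >= 3
Before havoc m: c + (3/2)*z >= -9 and (1/4)*b + 3*z >= 3
Answer: WP = c + (3/2)*z >= -9 and (1/4)*b + 3*z >= 3


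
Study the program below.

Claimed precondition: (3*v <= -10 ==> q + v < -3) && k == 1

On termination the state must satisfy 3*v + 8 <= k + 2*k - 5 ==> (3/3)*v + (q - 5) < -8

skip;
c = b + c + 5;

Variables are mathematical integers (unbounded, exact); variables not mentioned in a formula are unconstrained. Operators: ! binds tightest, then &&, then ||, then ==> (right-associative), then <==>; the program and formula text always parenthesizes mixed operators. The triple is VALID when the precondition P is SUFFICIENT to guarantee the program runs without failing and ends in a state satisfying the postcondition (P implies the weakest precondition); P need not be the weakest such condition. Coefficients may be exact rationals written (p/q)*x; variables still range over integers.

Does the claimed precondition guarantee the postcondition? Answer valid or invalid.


Working backward. After the program, the postcondition 3*v + 8 <= k + 2*k - 5 ==> (3/3)*v + (q - 5) < -8 must hold; in canonical form it is 3*v <= 3*k - 13 ==> q + v < -3.
Before c := b + c + 5: 3*v <= 3*k - 13 ==> q + v < -3
Before skip: 3*v <= 3*k - 13 ==> q + v < -3
The weakest precondition is 3*v <= 3*k - 13 ==> q + v < -3.
Check whether (3*v <= -10 ==> q + v < -3) && k == 1 implies it.
Every state satisfying the precondition satisfies the weakest precondition: the implication holds.
Answer: valid


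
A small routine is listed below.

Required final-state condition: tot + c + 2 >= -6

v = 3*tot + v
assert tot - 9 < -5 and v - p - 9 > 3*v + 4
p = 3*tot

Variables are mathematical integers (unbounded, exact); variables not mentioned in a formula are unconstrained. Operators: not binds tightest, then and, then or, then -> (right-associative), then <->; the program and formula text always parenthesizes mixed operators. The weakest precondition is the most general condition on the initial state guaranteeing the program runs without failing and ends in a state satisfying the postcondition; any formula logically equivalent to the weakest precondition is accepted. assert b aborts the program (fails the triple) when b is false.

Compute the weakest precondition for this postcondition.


Working backward. After the program, the postcondition tot + c + 2 >= -6 must hold; in canonical form it is c + tot >= -8.
Before p := 3*tot: c + tot >= -8
Before assert tot - 9 < -5 and v - p - 9 > 3*v + 4: tot < 4 and p + 2*v < -13 and c + tot >= -8
Before v := 3*tot + v: tot < 4 and p + 6*tot + 2*v < -13 and c + tot >= -8
Answer: WP = tot < 4 and p + 6*tot + 2*v < -13 and c + tot >= -8


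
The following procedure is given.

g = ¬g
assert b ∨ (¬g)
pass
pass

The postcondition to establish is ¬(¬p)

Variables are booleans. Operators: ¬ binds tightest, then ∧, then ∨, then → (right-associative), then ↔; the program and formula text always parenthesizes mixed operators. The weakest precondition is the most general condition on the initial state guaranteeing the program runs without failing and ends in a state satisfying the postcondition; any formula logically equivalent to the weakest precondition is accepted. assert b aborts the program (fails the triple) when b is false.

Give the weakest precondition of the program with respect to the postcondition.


Working backward. After the program, the postcondition ¬(¬p) must hold; in canonical form it is p.
Before skip: p
Before skip: p
Before assert b ∨ (¬g): (b ∨ (¬g)) ∧ p
Before g := ¬g: (b ∨ g) ∧ p
Answer: WP = (b ∨ g) ∧ p


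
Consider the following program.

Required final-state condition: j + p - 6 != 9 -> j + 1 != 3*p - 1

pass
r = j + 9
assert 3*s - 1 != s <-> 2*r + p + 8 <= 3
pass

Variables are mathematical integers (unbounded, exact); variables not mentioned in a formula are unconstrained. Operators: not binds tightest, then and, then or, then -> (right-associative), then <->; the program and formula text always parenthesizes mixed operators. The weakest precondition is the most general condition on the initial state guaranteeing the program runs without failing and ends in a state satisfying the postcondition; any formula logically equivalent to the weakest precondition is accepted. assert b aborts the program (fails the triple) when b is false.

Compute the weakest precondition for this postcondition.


Working backward. After the program, the postcondition j + p - 6 != 9 -> j + 1 != 3*p - 1 must hold; in canonical form it is j + p != 15 -> j != 3*p - 2.
Before skip: j + p != 15 -> j != 3*p - 2
Before assert 3*s - 1 != s <-> 2*r + p + 8 <= 3: (2*s != 1 <-> p + 2*r <= -5) and (j + p != 15 -> j != 3*p - 2)
Before r := j + 9: (2*s != 1 <-> 2*j + p <= -23) and (j + p != 15 -> j != 3*p - 2)
Before skip: (2*s != 1 <-> 2*j + p <= -23) and (j + p != 15 -> j != 3*p - 2)
Answer: WP = (2*s != 1 <-> 2*j + p <= -23) and (j + p != 15 -> j != 3*p - 2)


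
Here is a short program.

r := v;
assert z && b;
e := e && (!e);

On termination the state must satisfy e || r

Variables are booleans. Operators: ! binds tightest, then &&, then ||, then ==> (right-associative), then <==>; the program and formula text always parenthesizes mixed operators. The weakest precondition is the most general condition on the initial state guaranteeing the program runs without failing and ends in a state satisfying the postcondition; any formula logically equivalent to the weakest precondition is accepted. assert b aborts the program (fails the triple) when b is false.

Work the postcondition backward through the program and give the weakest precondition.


Working backward. After the program, e || r must hold.
Before e := e && (!e): r
Before assert z && b: z && b && r
Before r := v: z && b && v
Answer: WP = z && b && v


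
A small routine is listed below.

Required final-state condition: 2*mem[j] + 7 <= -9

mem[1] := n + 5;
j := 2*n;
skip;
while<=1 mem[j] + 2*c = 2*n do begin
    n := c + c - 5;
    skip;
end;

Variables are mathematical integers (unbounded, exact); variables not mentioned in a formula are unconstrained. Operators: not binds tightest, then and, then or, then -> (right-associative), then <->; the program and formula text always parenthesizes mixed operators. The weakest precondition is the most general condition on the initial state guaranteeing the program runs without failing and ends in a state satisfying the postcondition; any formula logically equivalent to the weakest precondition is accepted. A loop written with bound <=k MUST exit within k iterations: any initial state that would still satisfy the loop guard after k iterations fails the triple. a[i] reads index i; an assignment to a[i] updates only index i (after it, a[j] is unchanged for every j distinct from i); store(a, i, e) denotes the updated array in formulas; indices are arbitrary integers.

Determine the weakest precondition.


Working backward. After the program, the postcondition 2*mem[j] + 7 <= -9 must hold; in canonical form it is 2*mem[j] <= -16.
Before the loop (bound <=1), unroll the exhaustion recursion (WP_0 = exit-now case; WP_j = one more guarded iteration, up to j = 1):
  WP_0: (not (mem[j] + 2*c = 2*n)) and 2*mem[j] <= -16
  WP_1: (mem[j] + 2*c = 2*n -> ((not (mem[j] = 2*c - 10)) and 2*mem[j] <= -16)) and ((not (mem[j] + 2*c = 2*n)) -> 2*mem[j] <= -16)
So before the loop: (mem[j] + 2*c = 2*n -> ((not (mem[j] = 2*c - 10)) and 2*mem[j] <= -16)) and ((not (mem[j] + 2*c = 2*n)) -> 2*mem[j] <= -16)
Before skip: (mem[j] + 2*c = 2*n -> ((not (mem[j] = 2*c - 10)) and 2*mem[j] <= -16)) and ((not (mem[j] + 2*c = 2*n)) -> 2*mem[j] <= -16)
Before j := 2*n: (mem[2*n] + 2*c = 2*n -> ((not (mem[2*n] = 2*c - 10)) and 2*mem[2*n] <= -16)) and ((not (mem[2*n] + 2*c = 2*n)) -> 2*mem[2*n] <= -16)
Before mem[1] := n + 5: (store(mem, 1, n + 5)[2*n] + 2*c = 2*n -> ((not (store(mem, 1, n + 5)[2*n] = 2*c - 10)) and 2*store(mem, 1, n + 5)[2*n] <= -16)) and ((not (store(mem, 1, n + 5)[2*n] + 2*c = 2*n)) -> 2*store(mem, 1, n + 5)[2*n] <= -16)
Answer: WP = (store(mem, 1, n + 5)[2*n] + 2*c = 2*n -> ((not (store(mem, 1, n + 5)[2*n] = 2*c - 10)) and 2*store(mem, 1, n + 5)[2*n] <= -16)) and ((not (store(mem, 1, n + 5)[2*n] + 2*c = 2*n)) -> 2*store(mem, 1, n + 5)[2*n] <= -16)


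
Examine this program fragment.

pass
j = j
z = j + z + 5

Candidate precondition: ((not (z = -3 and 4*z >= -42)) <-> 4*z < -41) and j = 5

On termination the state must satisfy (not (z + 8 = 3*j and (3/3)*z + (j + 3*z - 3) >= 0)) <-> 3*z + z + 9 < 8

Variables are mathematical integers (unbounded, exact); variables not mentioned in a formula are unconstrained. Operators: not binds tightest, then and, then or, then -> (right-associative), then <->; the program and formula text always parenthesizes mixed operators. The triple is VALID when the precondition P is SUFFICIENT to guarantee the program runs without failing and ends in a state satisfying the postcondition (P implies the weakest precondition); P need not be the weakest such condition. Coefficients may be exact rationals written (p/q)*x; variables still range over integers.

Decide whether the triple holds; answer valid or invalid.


Working backward. After the program, the postcondition (not (z + 8 = 3*j and (3/3)*z + (j + 3*z - 3) >= 0)) <-> 3*z + z + 9 < 8 must hold; in canonical form it is (not (z = 3*j - 8 and j + 4*z >= 3)) <-> 4*z < -1.
Before z := j + z + 5: (not (z = 2*j - 13 and 5*j + 4*z >= -17)) <-> 4*j + 4*z < -21
Before j := j: (not (z = 2*j - 13 and 5*j + 4*z >= -17)) <-> 4*j + 4*z < -21
Before skip: (not (z = 2*j - 13 and 5*j + 4*z >= -17)) <-> 4*j + 4*z < -21
The weakest precondition is (not (z = 2*j - 13 and 5*j + 4*z >= -17)) <-> 4*j + 4*z < -21.
Check whether ((not (z = -3 and 4*z >= -42)) <-> 4*z < -41) and j = 5 implies it.
Every state satisfying the precondition satisfies the weakest precondition: the implication holds.
Answer: valid


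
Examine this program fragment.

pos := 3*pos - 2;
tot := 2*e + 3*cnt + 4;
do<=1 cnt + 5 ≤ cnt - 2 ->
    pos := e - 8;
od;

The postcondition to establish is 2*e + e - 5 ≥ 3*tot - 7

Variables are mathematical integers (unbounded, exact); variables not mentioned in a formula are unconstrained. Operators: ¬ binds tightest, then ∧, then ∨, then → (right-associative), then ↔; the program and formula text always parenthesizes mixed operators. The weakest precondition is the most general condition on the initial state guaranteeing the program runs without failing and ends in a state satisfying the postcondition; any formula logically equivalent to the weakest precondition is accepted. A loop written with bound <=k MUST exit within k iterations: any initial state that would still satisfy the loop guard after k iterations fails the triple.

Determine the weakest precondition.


Working backward. After the program, the postcondition 2*e + e - 5 ≥ 3*tot - 7 must hold; in canonical form it is 3*e ≥ 3*tot - 2.
Before the loop (bound <=1), unroll the exhaustion recursion (WP_0 = exit-now case; WP_j = one more guarded iteration, up to j = 1):
  WP_0: 3*e ≥ 3*tot - 2
  WP_1: 3*e ≥ 3*tot - 2
So before the loop: 3*e ≥ 3*tot - 2
Before tot := 2*e + 3*cnt + 4: 9*cnt + 3*e ≤ -10
Before pos := 3*pos - 2: 9*cnt + 3*e ≤ -10
Answer: WP = 9*cnt + 3*e ≤ -10


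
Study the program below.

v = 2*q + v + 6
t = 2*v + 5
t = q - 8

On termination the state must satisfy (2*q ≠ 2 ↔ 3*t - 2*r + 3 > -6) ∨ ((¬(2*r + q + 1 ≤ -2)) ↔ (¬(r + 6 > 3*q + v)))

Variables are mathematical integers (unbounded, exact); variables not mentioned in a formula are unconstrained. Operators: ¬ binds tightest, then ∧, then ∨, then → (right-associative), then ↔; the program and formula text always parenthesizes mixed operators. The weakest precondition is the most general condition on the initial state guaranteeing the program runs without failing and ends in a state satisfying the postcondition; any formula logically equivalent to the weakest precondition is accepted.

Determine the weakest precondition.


Working backward. After the program, the postcondition (2*q ≠ 2 ↔ 3*t - 2*r + 3 > -6) ∨ ((¬(2*r + q + 1 ≤ -2)) ↔ (¬(r + 6 > 3*q + v))) must hold; in canonical form it is (2*q ≠ 2 ↔ 3*t > 2*r - 9) ∨ ((¬(q + 2*r ≤ -3)) ↔ (¬(r > 3*q + v - 6))).
Before t := q - 8: (2*q ≠ 2 ↔ 3*q > 2*r + 15) ∨ ((¬(q + 2*r ≤ -3)) ↔ (¬(r > 3*q + v - 6)))
Before t := 2*v + 5: (2*q ≠ 2 ↔ 3*q > 2*r + 15) ∨ ((¬(q + 2*r ≤ -3)) ↔ (¬(r > 3*q + v - 6)))
Before v := 2*q + v + 6: (2*q ≠ 2 ↔ 3*q > 2*r + 15) ∨ ((¬(q + 2*r ≤ -3)) ↔ (¬(r > 5*q + v)))
Answer: WP = (2*q ≠ 2 ↔ 3*q > 2*r + 15) ∨ ((¬(q + 2*r ≤ -3)) ↔ (¬(r > 5*q + v)))


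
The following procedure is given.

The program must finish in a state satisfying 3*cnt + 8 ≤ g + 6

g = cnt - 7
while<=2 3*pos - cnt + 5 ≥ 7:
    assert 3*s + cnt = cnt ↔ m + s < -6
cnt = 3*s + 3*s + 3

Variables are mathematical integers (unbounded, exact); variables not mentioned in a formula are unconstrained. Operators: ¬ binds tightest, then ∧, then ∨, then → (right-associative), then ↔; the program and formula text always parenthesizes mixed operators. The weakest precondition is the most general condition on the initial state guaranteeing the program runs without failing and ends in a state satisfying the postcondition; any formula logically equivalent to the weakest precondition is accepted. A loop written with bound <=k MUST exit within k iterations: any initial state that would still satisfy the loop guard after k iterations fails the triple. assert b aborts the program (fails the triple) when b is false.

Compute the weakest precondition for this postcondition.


Working backward. After the program, the postcondition 3*cnt + 8 ≤ g + 6 must hold; in canonical form it is 3*cnt ≤ g - 2.
Before cnt := 3*s + 3*s + 3: 18*s ≤ g - 11
Before the loop (bound <=2), unroll the exhaustion recursion (WP_0 = exit-now case; WP_j = one more guarded iteration, up to j = 2):
  WP_0: (¬(3*pos ≥ cnt + 2)) ∧ 18*s ≤ g - 11
  WP_1: (3*pos ≥ cnt + 2 → ((3*s = 0 ↔ m + s < -6) ∧ (¬(3*pos ≥ cnt + 2)) ∧ 18*s ≤ g - 11)) ∧ ((¬(3*pos ≥ cnt + 2)) → 18*s ≤ g - 11)
  WP_2: (3*pos ≥ cnt + 2 → ((3*s = 0 ↔ m + s < -6) ∧ (3*pos ≥ cnt + 2 → ((3*s = 0 ↔ m + s < -6) ∧ (¬(3*pos ≥ cnt + 2)) ∧ 18*s ≤ g - 11)) ∧ ((¬(3*pos ≥ cnt + 2)) → 18*s ≤ g - 11))) ∧ ((¬(3*pos ≥ cnt + 2)) → 18*s ≤ g - 11)
So before the loop: (3*pos ≥ cnt + 2 → ((3*s = 0 ↔ m + s < -6) ∧ (3*pos ≥ cnt + 2 → ((3*s = 0 ↔ m + s < -6) ∧ (¬(3*pos ≥ cnt + 2)) ∧ 18*s ≤ g - 11)) ∧ ((¬(3*pos ≥ cnt + 2)) → 18*s ≤ g - 11))) ∧ ((¬(3*pos ≥ cnt + 2)) → 18*s ≤ g - 11)
Before g := cnt - 7: (3*pos ≥ cnt + 2 → ((3*s = 0 ↔ m + s < -6) ∧ (3*pos ≥ cnt + 2 → ((3*s = 0 ↔ m + s < -6) ∧ (¬(3*pos ≥ cnt + 2)) ∧ 18*s ≤ cnt - 18)) ∧ ((¬(3*pos ≥ cnt + 2)) → 18*s ≤ cnt - 18))) ∧ ((¬(3*pos ≥ cnt + 2)) → 18*s ≤ cnt - 18)
Answer: WP = (3*pos ≥ cnt + 2 → ((3*s = 0 ↔ m + s < -6) ∧ (3*pos ≥ cnt + 2 → ((3*s = 0 ↔ m + s < -6) ∧ (¬(3*pos ≥ cnt + 2)) ∧ 18*s ≤ cnt - 18)) ∧ ((¬(3*pos ≥ cnt + 2)) → 18*s ≤ cnt - 18))) ∧ ((¬(3*pos ≥ cnt + 2)) → 18*s ≤ cnt - 18)


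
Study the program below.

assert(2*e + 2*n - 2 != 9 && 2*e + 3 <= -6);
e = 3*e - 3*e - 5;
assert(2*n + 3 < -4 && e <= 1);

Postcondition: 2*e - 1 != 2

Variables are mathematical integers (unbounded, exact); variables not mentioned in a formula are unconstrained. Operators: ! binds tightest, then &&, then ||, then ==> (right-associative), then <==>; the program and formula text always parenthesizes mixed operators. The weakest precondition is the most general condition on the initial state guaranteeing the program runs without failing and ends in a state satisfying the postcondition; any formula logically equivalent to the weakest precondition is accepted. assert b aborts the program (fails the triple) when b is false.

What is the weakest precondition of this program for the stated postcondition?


Working backward. After the program, the postcondition 2*e - 1 != 2 must hold; in canonical form it is 2*e != 3.
Before assert 2*n + 3 < -4 && e <= 1: 2*n < -7 && e <= 1 && 2*e != 3
Before e := 3*e - 3*e - 5: 2*n < -7
Before assert 2*e + 2*n - 2 != 9 && 2*e + 3 <= -6: 2*e + 2*n != 11 && 2*e <= -9 && 2*n < -7
Answer: WP = 2*e + 2*n != 11 && 2*e <= -9 && 2*n < -7


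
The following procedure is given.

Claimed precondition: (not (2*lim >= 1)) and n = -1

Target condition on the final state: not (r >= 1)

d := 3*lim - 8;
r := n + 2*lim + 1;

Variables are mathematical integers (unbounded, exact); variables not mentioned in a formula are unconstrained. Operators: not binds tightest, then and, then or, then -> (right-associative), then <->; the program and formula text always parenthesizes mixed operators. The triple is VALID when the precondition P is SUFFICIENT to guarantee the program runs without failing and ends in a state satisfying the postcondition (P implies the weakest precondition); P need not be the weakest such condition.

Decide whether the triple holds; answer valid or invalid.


Working backward. After the program, not (r >= 1) must hold.
Before r := n + 2*lim + 1: not (2*lim + n >= 0)
Before d := 3*lim - 8: not (2*lim + n >= 0)
The weakest precondition is not (2*lim + n >= 0).
Check whether (not (2*lim >= 1)) and n = -1 implies it.
Every state satisfying the precondition satisfies the weakest precondition: the implication holds.
Answer: valid


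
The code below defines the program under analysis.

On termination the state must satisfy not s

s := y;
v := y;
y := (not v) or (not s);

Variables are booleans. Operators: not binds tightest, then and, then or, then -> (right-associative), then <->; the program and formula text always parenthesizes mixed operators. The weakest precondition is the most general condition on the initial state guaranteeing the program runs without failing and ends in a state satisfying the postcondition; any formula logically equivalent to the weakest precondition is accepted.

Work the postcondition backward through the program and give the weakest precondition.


Working backward. After the program, not s must hold.
Before y := (not v) or (not s): not s
Before v := y: not s
Before s := y: not y
Answer: WP = not y
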